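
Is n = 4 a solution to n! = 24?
Yes

Working:
4! = 4·3! = 4·6 = 24, which equals 24.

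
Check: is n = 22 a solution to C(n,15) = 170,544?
Yes

Working:
C(22,15) = 22·21·20·19·18·17·16·15·14·13·12·11·10·9·8/15! = 223,016,017,416,192,000/1,307,674,368,000 = 170,544, which equals 170,544.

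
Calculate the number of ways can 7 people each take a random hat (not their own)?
1,854

Explanation: Using D(n) = (n-1)[D(n-1) + D(n-2)]:
D(7) = (7-1) × [D(6) + D(5)]
      = 6 × [265 + 44]
      = 6 × 309
      = 1,854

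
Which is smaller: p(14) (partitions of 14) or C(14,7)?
p(14)

Pentagonal recurrence p(n) = p(n−1) + p(n−2) − p(n−5) − p(n−7) + …: p(14) = p(13) + p(12) − p(9) − p(7) + p(2) = 101 + 77 − 30 − 15 + 2 = 135; C(14,7) = 3,432.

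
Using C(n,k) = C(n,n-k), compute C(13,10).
286

Explanation: C(13,10) = C(13,3) = 286.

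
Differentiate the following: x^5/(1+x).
(5x^4(1+x) - x^5)/(1+x)²
Quotient rule: [5x^{4}(1+x) - x^5]/(1+x)².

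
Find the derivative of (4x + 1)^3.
12(4x + 1)^2

Working:
Chain rule: 3(4x+1)^{2} × 4 = 12(4x+1)^{2}.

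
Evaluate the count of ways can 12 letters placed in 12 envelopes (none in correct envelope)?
Using D(n) = (n-1)[D(n-1) + D(n-2)]:
D(12) = (12-1) × [D(11) + D(10)]
      = 11 × [14684570 + 1334961]
      = 11 × 16019531
      = 176,214,841

Answer: 176,214,841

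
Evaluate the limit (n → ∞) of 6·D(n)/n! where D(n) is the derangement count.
6/e

Working:
D(n)/n! → 1/e, so 6·D(n)/n! → 6/e.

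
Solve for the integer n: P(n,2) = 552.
24
P(n,2) = n(n−1) is increasing in n; n(n−1) ≈ (n−0.5)^2 = 552 gives n ≈ 24.0. Check: P(22,2) = 462, P(23,2) = 506, P(24,2) = 552 ✓. So n = 24.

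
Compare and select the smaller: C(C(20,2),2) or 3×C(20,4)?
3×C(20,4)

Solution: C(C(20,2),2)=17,955, 3×C(20,4)=14,535.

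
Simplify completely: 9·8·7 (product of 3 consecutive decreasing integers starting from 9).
This is P(9,3) = 9!/(6)! = 504.
Final answer: 504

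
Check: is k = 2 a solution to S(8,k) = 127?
Yes

S(8,2) = 2·S(7,2) + S(7,1) = 2·63 + 1 = 127, which equals 127.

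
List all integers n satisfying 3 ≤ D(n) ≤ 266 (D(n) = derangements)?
Using D(n) = (n−1)[D(n−1) + D(n−2)] with D(1)=0, D(2)=1: D(3)=2; D(4)=9; D(5)=44; D(6)=265; D(7)=1,854. So valid n = 4, 5, 6.
Final answer: 4, 5, 6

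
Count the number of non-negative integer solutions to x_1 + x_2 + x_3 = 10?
C(10+3-1, 3-1) = 66.
Final answer: 66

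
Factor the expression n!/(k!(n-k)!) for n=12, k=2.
This is the binomial coefficient C(12,2) = 66.

Answer: C(12,2) = 66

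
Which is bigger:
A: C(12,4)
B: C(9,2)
A

Working:
A=C(12,4)=495, B=C(9,2)=36.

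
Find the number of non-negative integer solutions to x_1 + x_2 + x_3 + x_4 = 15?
C(15+4-1, 4-1) = 816.
Final answer: 816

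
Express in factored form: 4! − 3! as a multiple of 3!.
3 × 3! = 18

Solution: 4! − 3! = 4·3! − 3! = (4 − 1)·3! = 3 × 3! = 18.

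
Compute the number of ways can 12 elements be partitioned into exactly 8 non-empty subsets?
159,027

Working:
This equals S(12,8), the Stirling number of the 2nd kind.
Using the Stirling recurrence: S(n,k) = k·S(n-1,k) + S(n-1,k-1)
S(12,8) = 8·S(11,8) + S(11,7)
         = 8·11880 + 63987
         = 95040 + 63987
         = 159,027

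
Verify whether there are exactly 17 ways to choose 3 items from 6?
False

Working:
C(6,3) = 20 ≠ 17.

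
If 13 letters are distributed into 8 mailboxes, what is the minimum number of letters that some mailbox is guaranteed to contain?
Pigeonhole: ⌈13/8⌉ = 2.

Answer: 2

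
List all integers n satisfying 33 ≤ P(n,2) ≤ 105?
7, 8, 9, 10
P(6,2)=30; P(7,2)=42; P(8,2)=56; P(9,2)=72; P(10,2)=90; P(11,2)=110. So valid n = 7, 8, 9, 10.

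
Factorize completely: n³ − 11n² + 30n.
n(n − 5)(n − 6)
n³ − 11n² + 30n = n(n² − 11n + 30) = n(n − 5)(n − 6).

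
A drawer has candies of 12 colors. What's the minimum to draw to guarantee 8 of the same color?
Worst case: 7 of each = 84. One more: 85.
Final answer: 85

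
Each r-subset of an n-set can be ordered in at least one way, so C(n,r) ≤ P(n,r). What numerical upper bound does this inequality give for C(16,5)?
524,160

Reasoning: P(16,5) = 16·15·14·13·12 = 524,160, so C(16,5) ≤ 524,160. (The bound is loose by a factor of 5! = 120: C(16,5) = 524,160/120 = 4,368.)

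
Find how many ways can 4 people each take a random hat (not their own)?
9

Explanation: Using D(n) = (n-1)[D(n-1) + D(n-2)]:
D(4) = (4-1) × [D(3) + D(2)]
      = 3 × [2 + 1]
      = 3 × 3
      = 9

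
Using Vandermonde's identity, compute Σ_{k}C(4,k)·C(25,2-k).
406

Working:
= C(4+25,2) = C(29,2) = 406.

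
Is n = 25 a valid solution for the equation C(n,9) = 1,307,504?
C(25,9) = 25·24·23·22·21·20·19·18·17/9! = 741,354,768,000/362,880 = 2,042,975, which does not equal 1,307,504.
Final answer: No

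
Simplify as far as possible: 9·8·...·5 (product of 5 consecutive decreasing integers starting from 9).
15,120

Reasoning: This is P(9,5) = 9!/(4)! = 15,120.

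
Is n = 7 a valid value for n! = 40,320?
No

Explanation: 7! = 7·6! = 7·720 = 5,040, which does not equal 40,320.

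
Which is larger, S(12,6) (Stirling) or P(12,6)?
S(12,6)
S(12,6) = 6·S(11,6) + S(11,5) = 6·179,487 + 246,730 = 1,323,652; P(12,6) = 665,280.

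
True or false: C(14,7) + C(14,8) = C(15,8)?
True

Pascal's identity C(n,k) + C(n,k+1) = C(n+1,k+1): 3,432 + 3,003 = 6,435 = C(15,8).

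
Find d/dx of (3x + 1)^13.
Chain rule: 13(3x+1)^{12} × 3 = 39(3x+1)^{12}.

Answer: 39(3x + 1)^12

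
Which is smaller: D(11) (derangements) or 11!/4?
D(11) = (11-1)·[D(10) + D(9)] = 10·[1,334,961 + 133,496] = 14,684,570; 11!/4 = 39,916,800/4 = 9,979,200.

Answer: 11!/4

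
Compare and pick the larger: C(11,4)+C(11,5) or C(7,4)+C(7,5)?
First=792, Second=56.
Final answer: C(11,4)+C(11,5)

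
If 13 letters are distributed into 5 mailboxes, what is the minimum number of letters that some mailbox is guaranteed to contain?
3
Pigeonhole: ⌈13/5⌉ = 3.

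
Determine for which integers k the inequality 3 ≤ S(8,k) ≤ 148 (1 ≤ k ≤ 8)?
2, 7
S(8,1)=1; S(8,2)=127; S(8,3)=966; S(8,4)=1,701; S(8,5)=1,050; S(8,6)=266; S(8,7)=28; S(8,8)=1. So valid k = 2, 7.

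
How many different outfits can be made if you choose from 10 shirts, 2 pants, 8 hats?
160

By the multiplication principle: 10 × 2 × 8 = 160.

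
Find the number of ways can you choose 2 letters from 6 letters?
15

C(6,2) = 6! / (2! × (6-2)!)
         = 6! / (2! × 4!)
         = 15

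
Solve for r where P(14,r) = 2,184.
P(14,r) = 14·13·…·(14−r+1), a product of r factors. Multiplying down from 14: 14 = 14; 14·13 = 182; 14·13·12 = 2,184 ✓ (3 factors). So r = 3.

Answer: 3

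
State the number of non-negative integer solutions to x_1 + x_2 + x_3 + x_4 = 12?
C(12+4-1, 4-1) = 455.
Final answer: 455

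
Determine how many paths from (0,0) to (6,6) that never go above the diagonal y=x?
132

Solution: Counted by the Catalan number C_6: C_6 = C(12,6)/(6+1) = 924/7 = 132.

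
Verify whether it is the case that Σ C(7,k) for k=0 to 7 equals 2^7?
True

Working:
Binomial theorem: Σ C(7,k) = (1+1)^7 = 2^7 = 128; RHS 2^7 = 128.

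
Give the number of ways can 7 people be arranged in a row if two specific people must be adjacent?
1,440
Treat pair as unit: (7-1)! arrangements × 2 internal orders = 1,440.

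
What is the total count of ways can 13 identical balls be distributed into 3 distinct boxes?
105

Solution: C(13+3-1, 3-1) = C(15, 2) = 105.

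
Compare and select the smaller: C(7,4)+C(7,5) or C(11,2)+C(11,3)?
C(7,4)+C(7,5)

First=56, Second=220.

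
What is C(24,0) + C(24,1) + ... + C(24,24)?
16,777,216

Solution: Sum of binomial coefficients = 2^24 = 16,777,216.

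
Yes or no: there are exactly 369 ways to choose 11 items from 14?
No

Reasoning: C(14,11) = 364 ≠ 369.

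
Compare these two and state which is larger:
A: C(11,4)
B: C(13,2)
A
A=C(11,4)=330, B=C(13,2)=78.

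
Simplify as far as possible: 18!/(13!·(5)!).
This is C(18,13) = 8,568.
Final answer: 8,568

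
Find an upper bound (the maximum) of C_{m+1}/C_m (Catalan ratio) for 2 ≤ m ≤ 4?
C_{m+1}/C_m = 2(2m+1)/(m+2), which increases with m. Maximum at m = 4: 2·9/6 = 3.

Answer: 3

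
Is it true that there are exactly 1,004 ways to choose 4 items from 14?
False

Explanation: C(14,4) = 1,001 ≠ 1004.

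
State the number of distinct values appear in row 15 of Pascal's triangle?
8

Solution: Row 15 has entries C(15,0)..C(15,15); by symmetry C(15,k)=C(15,15-k), giving 8 distinct values.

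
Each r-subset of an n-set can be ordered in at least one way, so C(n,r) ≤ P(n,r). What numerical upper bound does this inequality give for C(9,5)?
15,120

Working:
P(9,5) = 9·8·7·6·5 = 15,120, so C(9,5) ≤ 15,120. (The bound is loose by a factor of 5! = 120: C(9,5) = 15,120/120 = 126.)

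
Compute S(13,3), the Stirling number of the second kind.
261,625

Working:
Using the Stirling recurrence: S(n,k) = k·S(n-1,k) + S(n-1,k-1)
S(13,3) = 3·S(12,3) + S(12,2)
         = 3·86526 + 2047
         = 259578 + 2047
         = 261,625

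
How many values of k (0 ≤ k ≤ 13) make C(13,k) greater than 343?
6
Row 13 is unimodal and symmetric about k=13/2. C(13,3)=286 ≤ 343; C(13,4)=715 > 343; by symmetry C(13,k) > 343 for k = 4..9. That's 9 - 4 + 1 = 6 values.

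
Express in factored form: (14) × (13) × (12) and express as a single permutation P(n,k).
P(14,3) = 14!/(11)!

Reasoning: Product of 3 consecutive descending integers starting at 14: P(14,3) = 14!/11! = 2,184.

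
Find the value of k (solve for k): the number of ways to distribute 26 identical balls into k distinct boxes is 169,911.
6
Stars and bars: the count is C(26+k−1, k−1), increasing in k. k=4: C(29,3) = 3,654, k=5: C(30,4) = 27,405, k=6: C(31,5) = 169,911 ✓. So k = 6.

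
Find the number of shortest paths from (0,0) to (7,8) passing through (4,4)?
To (4,4): C(8,4)=70. From there: C(7,3)=35. Total: 2,450.

Answer: 2,450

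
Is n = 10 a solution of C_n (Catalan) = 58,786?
No
C_10 = C(20,10)/(10+1) = 184,756/11 = 16,796, which does not equal 58,786.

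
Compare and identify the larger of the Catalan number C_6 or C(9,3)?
C_6

C_6 = C(12,6)/(6+1) = 924/7 = 132; C(9,3) = 84.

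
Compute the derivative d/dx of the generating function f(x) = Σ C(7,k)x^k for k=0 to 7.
Σ k·C(7,k)x^(k-1) for k=1 to 7

Reasoning: Term-by-term differentiation gives Σ k·C(7,k)x^{k-1} for k=1 to 7.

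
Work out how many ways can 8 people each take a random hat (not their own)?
14,833

Solution: Using D(n) = (n-1)[D(n-1) + D(n-2)]:
D(8) = (8-1) × [D(7) + D(6)]
      = 7 × [1854 + 265]
      = 7 × 2119
      = 14,833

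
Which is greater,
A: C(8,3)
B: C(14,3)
A=C(8,3)=56, B=C(14,3)=364.

Answer: B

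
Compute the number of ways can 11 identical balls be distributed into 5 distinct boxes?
1,365

Working:
C(11+5-1, 5-1) = C(15, 4) = 1,365.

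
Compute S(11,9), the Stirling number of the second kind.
1,155

Explanation: Using the Stirling recurrence: S(n,k) = k·S(n-1,k) + S(n-1,k-1)
S(11,9) = 9·S(10,9) + S(10,8)
         = 9·45 + 750
         = 405 + 750
         = 1,155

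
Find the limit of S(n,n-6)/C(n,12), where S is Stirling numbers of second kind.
10395

Reasoning: The leading term of S(n,n-6) as a polynomial in n is (11)!!·C(n,12), so the ratio → (11)!! = 10395.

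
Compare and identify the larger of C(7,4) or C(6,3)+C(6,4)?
Equal

By Pascal's identity: C(7,4) = C(6,3)+C(6,4) = 35. Equal.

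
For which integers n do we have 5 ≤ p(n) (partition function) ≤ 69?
Tabulating p(n) via p(n) = p(n−1) + p(n−2) − p(n−5) − p(n−7) + …: p(3)=3; p(4)=5; p(5)=7; p(6)=11; p(7)=15; p(8)=22; p(9)=30; p(10)=42; p(11)=56; p(12)=77. So valid n = 4, 5, 6, 7, 8, 9, 10, 11.
Final answer: 4, 5, 6, 7, 8, 9, 10, 11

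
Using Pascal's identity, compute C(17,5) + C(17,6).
18,564
C(17,5) + C(17,6) = C(18,6) = 18,564.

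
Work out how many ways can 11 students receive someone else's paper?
14,684,570

Using D(n) = (n-1)[D(n-1) + D(n-2)]:
D(11) = (11-1) × [D(10) + D(9)]
      = 10 × [1334961 + 133496]
      = 10 × 1468457
      = 14,684,570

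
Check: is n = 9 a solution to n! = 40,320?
9! = 9·8! = 9·40,320 = 362,880, which does not equal 40,320.

Answer: No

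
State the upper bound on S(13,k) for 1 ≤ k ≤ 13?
9,321,312

Working:
Row S(13,k) for k = 1..13 (via S(n,k) = k·S(n−1,k) + S(n−1,k−1)): 1, 4,095, 261,625, 2,532,530, 7,508,501, 9,321,312, 5,715,424, 1,899,612, 359,502, 39,325, 2,431, 78, 1. The row is unimodal; maximum at k = 6: 9,321,312.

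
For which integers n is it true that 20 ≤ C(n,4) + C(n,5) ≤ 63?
C(5,4)+C(5,5)=6; C(6,4)+C(6,5)=21; C(7,4)+C(7,5)=56; C(8,4)+C(8,5)=126. So valid n = 6, 7.
Final answer: 6, 7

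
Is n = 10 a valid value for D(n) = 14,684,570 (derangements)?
No
D(10) = (10-1)·[D(9) + D(8)] = 9·[133,496 + 14,833] = 1,334,961, which does not equal 14,684,570.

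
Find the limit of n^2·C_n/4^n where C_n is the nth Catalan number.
C_n ~ 4^n/(n^(3/2)√π), so n^2·C_n/4^n ~ n^(2 − 3/2)/√π → ∞.

Answer: ∞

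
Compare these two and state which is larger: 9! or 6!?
9!

Working:
9!=362,880, 6!=720. 9! > 6!.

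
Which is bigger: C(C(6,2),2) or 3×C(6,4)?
C(C(6,2),2)

Solution: C(C(6,2),2)=105, 3×C(6,4)=45.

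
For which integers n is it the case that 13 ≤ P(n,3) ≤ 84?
4, 5

P(3,3)=6; P(4,3)=24; P(5,3)=60; P(6,3)=120. So valid n = 4, 5.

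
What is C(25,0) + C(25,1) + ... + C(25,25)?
33,554,432

Solution: Sum of binomial coefficients = 2^25 = 33,554,432.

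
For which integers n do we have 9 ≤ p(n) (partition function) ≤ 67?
6, 7, 8, 9, 10, 11

Solution: Tabulating p(n) via p(n) = p(n−1) + p(n−2) − p(n−5) − p(n−7) + …: p(5)=7; p(6)=11; p(7)=15; p(8)=22; p(9)=30; p(10)=42; p(11)=56; p(12)=77. So valid n = 6, 7, 8, 9, 10, 11.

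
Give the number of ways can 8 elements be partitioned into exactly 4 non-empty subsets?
1,701
This equals S(8,4), the Stirling number of the 2nd kind.
Using the Stirling recurrence: S(n,k) = k·S(n-1,k) + S(n-1,k-1)
S(8,4) = 4·S(7,4) + S(7,3)
         = 4·350 + 301
         = 1400 + 301
         = 1,701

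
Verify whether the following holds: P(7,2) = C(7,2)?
P(7,2) = 42 but C(7,2) = 21; they differ by a factor of 2! = 2, so the statement does not hold.

Answer: False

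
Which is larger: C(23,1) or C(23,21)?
C(23,1)=23, C(23,21)=253.

Answer: C(23,21)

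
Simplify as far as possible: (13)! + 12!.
6,706,022,400

Explanation: (13)! + 12! = (13)·12! + 12! = (13+1)·12! = 14·12! = 6,706,022,400.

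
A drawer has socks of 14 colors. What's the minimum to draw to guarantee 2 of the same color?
15

Solution: Worst case: 1 of each = 14. One more: 15.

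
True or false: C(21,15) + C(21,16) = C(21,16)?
False

Working:
Pascal's identity gives C(22,16) = 74,613, whereas C(21,16) = 20,349.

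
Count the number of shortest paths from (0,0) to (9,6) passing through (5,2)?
1,470

Reasoning: To (5,2): C(7,5)=21. From there: C(8,4)=70. Total: 1,470.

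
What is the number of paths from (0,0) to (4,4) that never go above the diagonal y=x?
14

Explanation: Counted by the Catalan number C_4: C_4 = C(8,4)/(4+1) = 70/5 = 14.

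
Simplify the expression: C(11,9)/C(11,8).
1/3

C(n,k+1)/C(n,k) = (n−k)/(k+1). Here (11−8)/(8+1) = 3/9 = 1/3.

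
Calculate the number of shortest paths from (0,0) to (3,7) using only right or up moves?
120

Reasoning: Choose 3 rights from 10 moves: C(10,3) = 120.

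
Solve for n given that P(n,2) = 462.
P(n,2) = n(n−1) is increasing in n; n(n−1) ≈ (n−0.5)^2 = 462 gives n ≈ 22.0. Check: P(20,2) = 380, P(21,2) = 420, P(22,2) = 462 ✓. So n = 22.

Answer: 22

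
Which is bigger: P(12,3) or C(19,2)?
P(12,3)

Working:
P(12,3)=1,320, C(19,2)=171.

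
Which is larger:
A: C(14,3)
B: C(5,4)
A=C(14,3)=364, B=C(5,4)=5.

Answer: A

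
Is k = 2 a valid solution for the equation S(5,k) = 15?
Yes

S(5,2) = 2·S(4,2) + S(4,1) = 2·7 + 1 = 15, which equals 15.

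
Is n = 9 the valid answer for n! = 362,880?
Yes

Explanation: 9! = 9·8! = 9·40,320 = 362,880, which equals 362,880.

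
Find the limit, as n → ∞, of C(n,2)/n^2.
1/2

Reasoning: C(n,2) ≈ n^2/2! for large n. Limit = 1/2! = 1/2.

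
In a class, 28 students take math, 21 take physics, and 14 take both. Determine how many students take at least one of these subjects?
35

Explanation: |A∪B| = |A|+|B|-|A∩B| = 28+21-14 = 35.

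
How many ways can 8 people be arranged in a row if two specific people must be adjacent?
Treat pair as unit: (8-1)! arrangements × 2 internal orders = 10,080.
Final answer: 10,080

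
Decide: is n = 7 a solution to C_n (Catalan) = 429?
C_7 = C(14,7)/(7+1) = 3,432/8 = 429, which equals 429.

Answer: Yes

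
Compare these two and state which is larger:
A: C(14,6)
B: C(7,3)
A

Reasoning: A=C(14,6)=3,003, B=C(7,3)=35.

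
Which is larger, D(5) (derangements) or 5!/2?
5!/2

Working:
D(5) = (5-1)·[D(4) + D(3)] = 4·[9 + 2] = 44; 5!/2 = 120/2 = 60.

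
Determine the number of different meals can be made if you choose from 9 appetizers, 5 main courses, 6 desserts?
By the multiplication principle: 9 × 5 × 6 = 270.
Final answer: 270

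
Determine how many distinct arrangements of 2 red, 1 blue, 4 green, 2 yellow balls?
Multinomial: 9!/(2! × 1! × 4! × 2!) = 3,780.
Final answer: 3,780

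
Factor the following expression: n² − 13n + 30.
(n − 3)(n − 10)

Seek roots whose sum is 13 and product is 30: (3, 10). So n² − 13n + 30 = (n − 3)(n − 10).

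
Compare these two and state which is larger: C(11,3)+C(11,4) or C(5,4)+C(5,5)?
First=495, Second=6.
Final answer: C(11,3)+C(11,4)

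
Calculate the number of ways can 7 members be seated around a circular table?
720
Circular arrangements: (7-1)! = 720.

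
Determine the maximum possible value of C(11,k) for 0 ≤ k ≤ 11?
462

Explanation: Maximum at k = 5 or k = 6: C(11,5) = 462.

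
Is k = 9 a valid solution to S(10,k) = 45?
Yes

Reasoning: S(10,9) = 9·S(9,9) + S(9,8) = 9·1 + 36 = 45, which equals 45.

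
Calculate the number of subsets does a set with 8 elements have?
Each element can be included or excluded: 2^8 = 256.

Answer: 256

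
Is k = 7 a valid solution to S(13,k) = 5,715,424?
S(13,7) = 7·S(12,7) + S(12,6) = 7·627,396 + 1,323,652 = 5,715,424, which equals 5,715,424.

Answer: Yes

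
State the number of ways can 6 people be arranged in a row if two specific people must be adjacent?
240

Solution: Treat pair as unit: (6-1)! arrangements × 2 internal orders = 240.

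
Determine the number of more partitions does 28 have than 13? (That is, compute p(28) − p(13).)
3,617

Pentagonal recurrence p(n) = p(n−1) + p(n−2) − p(n−5) − p(n−7) + …: p(28) = p(27) + p(26) − p(23) − p(21) + p(16) + p(13) − p(6) − p(2) = 3,010 + 2,436 − 1,255 − 792 + 231 + 101 − 11 − 2 = 3,718.
p(13) = p(12) + p(11) − p(8) − p(6) + p(1) = 77 + 56 − 22 − 11 + 1 = 101.
Difference = 3,718 − 101 = 3,617.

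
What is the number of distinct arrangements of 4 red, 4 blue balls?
Multinomial: 8!/(4! × 4!) = 70.

Answer: 70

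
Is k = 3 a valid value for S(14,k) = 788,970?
Yes

Working:
S(14,3) = 3·S(13,3) + S(13,2) = 3·261,625 + 4,095 = 788,970, which equals 788,970.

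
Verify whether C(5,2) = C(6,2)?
False

LHS = C(5,2) = 10; RHS = C(6,2) = 15. 10 ≠ 15, so the statement does not hold.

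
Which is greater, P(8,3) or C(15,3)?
C(15,3)

P(8,3)=336, C(15,3)=455.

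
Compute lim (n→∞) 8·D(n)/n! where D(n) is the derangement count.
8/e
D(n)/n! → 1/e, so 8·D(n)/n! → 8/e.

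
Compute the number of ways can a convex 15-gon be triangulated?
742,900

Using the Catalan number formula: C_n = C(2n, n) / (n+1)
C_13 = C(26, 13) / (13+1)
     = 10400600 / 14
     = 742,900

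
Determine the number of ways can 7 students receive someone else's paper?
1,854

Working:
Using D(n) = (n-1)[D(n-1) + D(n-2)]:
D(7) = (7-1) × [D(6) + D(5)]
      = 6 × [265 + 44]
      = 6 × 309
      = 1,854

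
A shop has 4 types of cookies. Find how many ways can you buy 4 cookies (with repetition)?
35

Explanation: Stars and bars: C(4+4-1, 4) = C(7, 4) = 35.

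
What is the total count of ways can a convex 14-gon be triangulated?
208,012

Reasoning: Using the Catalan number formula: C_n = C(2n, n) / (n+1)
C_12 = C(24, 12) / (12+1)
     = 2704156 / 13
     = 208,012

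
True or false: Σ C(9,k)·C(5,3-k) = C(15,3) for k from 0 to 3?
False

Reasoning: Vandermonde's identity gives C(14,3) = 364; RHS C(15,3) = 455.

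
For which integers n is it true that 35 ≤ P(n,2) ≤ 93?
7, 8, 9, 10
P(6,2)=30; P(7,2)=42; P(8,2)=56; P(9,2)=72; P(10,2)=90; P(11,2)=110. So valid n = 7, 8, 9, 10.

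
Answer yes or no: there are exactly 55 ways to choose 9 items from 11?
Yes

C(11,9) = 55.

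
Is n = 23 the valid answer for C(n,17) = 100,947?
Yes

Explanation: C(23,17) = 23·22·21·20·19·18·17·16·15·14·13·12·11·10·9·8·7/17! = 35,905,578,804,006,912,000/355,687,428,096,000 = 100,947, which equals 100,947.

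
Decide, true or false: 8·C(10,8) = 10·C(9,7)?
True

Absorption identity k·C(n,k) = n·C(n-1,k-1). LHS = 8·45 = 360; RHS = 10·36 = 360.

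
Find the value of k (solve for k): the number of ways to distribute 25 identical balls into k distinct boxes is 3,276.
Stars and bars: the count is C(25+k−1, k−1), increasing in k. k=2: C(26,1) = 26, k=3: C(27,2) = 351, k=4: C(28,3) = 3,276 ✓. So k = 4.

Answer: 4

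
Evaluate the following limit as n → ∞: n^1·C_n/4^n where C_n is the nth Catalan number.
0

Solution: C_n ~ 4^n/(n^(3/2)√π), so n^1·C_n/4^n ~ n^(1 − 3/2)/√π → 0.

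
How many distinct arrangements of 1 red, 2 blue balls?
3

Reasoning: Multinomial: 3!/(1! × 2!) = 3.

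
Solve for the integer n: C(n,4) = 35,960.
32

Explanation: C(n,4) = n(n−1)(n−2)(n−3)/4! is increasing in n, and n(n−1)(n−2)(n−3) = 4!·35,960 = 863,040 ≈ (n−1.5)^4 gives n ≈ 32.0. Check: C(30,4) = 27,405, C(31,4) = 31,465, C(32,4) = 35,960 ✓. So n = 32.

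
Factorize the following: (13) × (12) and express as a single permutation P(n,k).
Product of 2 consecutive descending integers starting at 13: P(13,2) = 13!/11! = 156.
Final answer: P(13,2) = 13!/(11)!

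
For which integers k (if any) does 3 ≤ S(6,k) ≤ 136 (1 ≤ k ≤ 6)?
S(6,1)=1; S(6,2)=31; S(6,3)=90; S(6,4)=65; S(6,5)=15; S(6,6)=1. So valid k = 2, 3, 4, 5.
Final answer: 2, 3, 4, 5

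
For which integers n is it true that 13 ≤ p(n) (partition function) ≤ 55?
7, 8, 9, 10

Working:
Tabulating p(n) via p(n) = p(n−1) + p(n−2) − p(n−5) − p(n−7) + …: p(6)=11; p(7)=15; p(8)=22; p(9)=30; p(10)=42; p(11)=56. So valid n = 7, 8, 9, 10.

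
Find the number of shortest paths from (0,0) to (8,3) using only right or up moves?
Choose 8 rights from 11 moves: C(11,8) = 165.

Answer: 165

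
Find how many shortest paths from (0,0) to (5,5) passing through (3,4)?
To (3,4): C(7,3)=35. From there: C(3,2)=3. Total: 105.
Final answer: 105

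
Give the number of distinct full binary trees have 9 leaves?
Using the Catalan number formula: C_n = C(2n, n) / (n+1)
C_8 = C(16, 8) / (8+1)
     = 12870 / 9
     = 1,430

Answer: 1,430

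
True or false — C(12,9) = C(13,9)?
False

Reasoning: LHS = C(12,9) = 220; RHS = C(13,9) = 715. 220 ≠ 715, so the statement does not hold.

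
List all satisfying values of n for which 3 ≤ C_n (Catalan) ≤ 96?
C_2=2; C_3=5; C_4=14; C_5=42; C_6=132. So valid n = 3, 4, 5.

Answer: 3, 4, 5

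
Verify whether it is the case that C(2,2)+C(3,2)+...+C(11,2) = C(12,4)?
False

Reasoning: Hockey stick identity gives Σ = C(12,3) = 220; RHS C(12,4) = 495.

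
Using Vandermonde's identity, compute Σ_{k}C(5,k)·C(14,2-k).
171

Solution: = C(5+14,2) = C(19,2) = 171.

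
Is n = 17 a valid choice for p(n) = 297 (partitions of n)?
Yes

Reasoning: Pentagonal recurrence p(n) = p(n−1) + p(n−2) − p(n−5) − p(n−7) + …: p(17) = p(16) + p(15) − p(12) − p(10) + p(5) + p(2) = 231 + 176 − 77 − 42 + 7 + 2 = 297, which equals 297.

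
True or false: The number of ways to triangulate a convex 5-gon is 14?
False

Working:
Triangulations of a convex 5-gon are counted by the Catalan number C_3: C_3 = C(6,3)/(3+1) = 20/4 = 5.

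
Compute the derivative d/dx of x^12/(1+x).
(12x^11(1+x) - x^12)/(1+x)²

Working:
Quotient rule: [12x^{11}(1+x) - x^12]/(1+x)².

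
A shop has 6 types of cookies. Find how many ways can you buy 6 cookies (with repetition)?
Stars and bars: C(6+6-1, 6) = C(11, 6) = 462.

Answer: 462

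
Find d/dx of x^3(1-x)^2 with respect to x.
3x^2(1-x)^2 - 2x^3(1-x)^1

Explanation: Product rule: 3x^{2}(1-x)^{2} + x^3·(-2)(1-x)^{1}.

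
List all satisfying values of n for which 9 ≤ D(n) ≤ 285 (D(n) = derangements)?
Using D(n) = (n−1)[D(n−1) + D(n−2)] with D(1)=0, D(2)=1: D(3)=2; D(4)=9; D(5)=44; D(6)=265; D(7)=1,854. So valid n = 4, 5, 6.

Answer: 4, 5, 6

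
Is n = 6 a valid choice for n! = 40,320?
No

Explanation: 6! = 6·5! = 6·120 = 720, which does not equal 40,320.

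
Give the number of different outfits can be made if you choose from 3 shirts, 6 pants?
18

By the multiplication principle: 3 × 6 = 18.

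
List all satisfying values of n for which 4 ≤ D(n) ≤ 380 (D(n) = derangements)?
4, 5, 6
Using D(n) = (n−1)[D(n−1) + D(n−2)] with D(1)=0, D(2)=1: D(3)=2; D(4)=9; D(5)=44; D(6)=265; D(7)=1,854. So valid n = 4, 5, 6.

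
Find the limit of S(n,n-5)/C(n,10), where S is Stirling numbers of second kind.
The leading term of S(n,n-5) as a polynomial in n is (9)!!·C(n,10), so the ratio → (9)!! = 945.

Answer: 945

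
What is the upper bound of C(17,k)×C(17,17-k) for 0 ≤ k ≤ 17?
C(17,k)·C(17,17-k) = C(17,k)², maximised at the centre k = 8: C(17,8)² = 590,976,100.
Final answer: 590,976,100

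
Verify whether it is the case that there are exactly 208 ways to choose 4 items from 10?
False

C(10,4) = 210 ≠ 208.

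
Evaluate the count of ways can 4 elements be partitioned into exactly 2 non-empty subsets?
This equals S(4,2), the Stirling number of the 2nd kind.
Using the Stirling recurrence: S(n,k) = k·S(n-1,k) + S(n-1,k-1)
S(4,2) = 2·S(3,2) + S(3,1)
         = 2·3 + 1
         = 6 + 1
         = 7

Answer: 7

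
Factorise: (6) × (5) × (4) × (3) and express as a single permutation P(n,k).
P(6,4) = 6!/(2)!

Product of 4 consecutive descending integers starting at 6: P(6,4) = 6!/2! = 360.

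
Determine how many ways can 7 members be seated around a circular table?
720
Circular arrangements: (7-1)! = 720.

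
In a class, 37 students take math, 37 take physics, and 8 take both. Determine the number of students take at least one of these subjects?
66

|A∪B| = |A|+|B|-|A∩B| = 37+37-8 = 66.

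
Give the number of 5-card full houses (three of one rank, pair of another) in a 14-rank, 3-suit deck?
546

Working:
Triple rank: 14. Triple suits: C(3,3)=1. Pair rank: 13. Pair suits: C(3,2)=3. Total: 546.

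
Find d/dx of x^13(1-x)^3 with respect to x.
Product rule: 13x^{12}(1-x)^{3} + x^13·(-3)(1-x)^{2}.
Final answer: 13x^12(1-x)^3 - 3x^13(1-x)^2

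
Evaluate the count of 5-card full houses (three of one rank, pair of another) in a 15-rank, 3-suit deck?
630

Solution: Triple rank: 15. Triple suits: C(3,3)=1. Pair rank: 14. Pair suits: C(3,2)=3. Total: 630.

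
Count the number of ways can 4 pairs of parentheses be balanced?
14

Using the Catalan number formula: C_n = C(2n, n) / (n+1)
C_4 = C(8, 4) / (4+1)
     = 70 / 5
     = 14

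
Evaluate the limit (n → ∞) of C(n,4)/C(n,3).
C(n,4)/C(n,3) = (n-3)/4 → ∞ as n → ∞.
Final answer: ∞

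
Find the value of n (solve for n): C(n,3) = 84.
9

C(n,3) = n(n−1)(n−2)/3! is increasing in n, and n(n−1)(n−2) = 3!·84 = 504 ≈ (n−1)^3 gives n ≈ 9.0. Check: C(7,3) = 35, C(8,3) = 56, C(9,3) = 84 ✓. So n = 9.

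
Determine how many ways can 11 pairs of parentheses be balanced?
58,786

Explanation: Using the Catalan number formula: C_n = C(2n, n) / (n+1)
C_11 = C(22, 11) / (11+1)
     = 705432 / 12
     = 58,786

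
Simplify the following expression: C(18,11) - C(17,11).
19,448

Working:
C(18,11) - C(17,11) = C(17,10) = 19,448.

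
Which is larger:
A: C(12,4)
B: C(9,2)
A
A=C(12,4)=495, B=C(9,2)=36.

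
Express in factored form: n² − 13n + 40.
Seek roots whose sum is 13 and product is 40: (5, 8). So n² − 13n + 40 = (n − 5)(n − 8).

Answer: (n − 5)(n − 8)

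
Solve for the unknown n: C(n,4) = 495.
12

C(n,4) = n(n−1)(n−2)(n−3)/4! is increasing in n, and n(n−1)(n−2)(n−3) = 4!·495 = 11,880 ≈ (n−1.5)^4 gives n ≈ 11.9. Check: C(10,4) = 210, C(11,4) = 330, C(12,4) = 495 ✓. So n = 12.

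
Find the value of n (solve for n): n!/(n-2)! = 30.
n!/(n-2)! = n×(n-1), a product of 2 consecutive integers ≈ (n−0.5)^2. 30^(1/2) + 0.5 ≈ 6.0; check n = 6: 6×5 = 30 ✓. So n = 6.
Final answer: 6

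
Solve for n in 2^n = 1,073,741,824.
30

1,073,741,824 = 1,024 × 1,024 × 1,024 = 2^10 × 2^10 × 2^10 = 2^30, so n = 30.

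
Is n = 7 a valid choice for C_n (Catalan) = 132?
C_7 = C(14,7)/(7+1) = 3,432/8 = 429, which does not equal 132.

Answer: No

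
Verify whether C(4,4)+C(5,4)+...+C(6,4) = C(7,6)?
Hockey stick identity gives Σ = C(7,5) = 21; RHS C(7,6) = 7.

Answer: False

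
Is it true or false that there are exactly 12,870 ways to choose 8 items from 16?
True

Solution: C(16,8) = 12,870.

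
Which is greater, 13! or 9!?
13!

Solution: 13!=6,227,020,800, 9!=362,880. 13! > 9!.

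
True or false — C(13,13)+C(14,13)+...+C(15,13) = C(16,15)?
False

Explanation: Hockey stick identity gives Σ = C(16,14) = 120; RHS C(16,15) = 16.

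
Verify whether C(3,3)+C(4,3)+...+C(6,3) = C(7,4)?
Hockey stick identity gives Σ = C(7,4) = 35; RHS C(7,4) = 35.

Answer: True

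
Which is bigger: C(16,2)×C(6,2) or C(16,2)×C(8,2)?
C(16,2)×C(6,2)=1,800, C(16,2)×C(8,2)=3,360.

Answer: C(16,2)×C(8,2)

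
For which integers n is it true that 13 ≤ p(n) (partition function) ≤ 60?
7, 8, 9, 10, 11

Solution: Tabulating p(n) via p(n) = p(n−1) + p(n−2) − p(n−5) − p(n−7) + …: p(6)=11; p(7)=15; p(8)=22; p(9)=30; p(10)=42; p(11)=56; p(12)=77. So valid n = 7, 8, 9, 10, 11.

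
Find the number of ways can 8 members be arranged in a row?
40,320

Working:
Arrangements of 8 distinct objects: 8! = 40,320.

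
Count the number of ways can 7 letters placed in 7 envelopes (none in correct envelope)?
1,854

Using D(n) = (n-1)[D(n-1) + D(n-2)]:
D(7) = (7-1) × [D(6) + D(5)]
      = 6 × [265 + 44]
      = 6 × 309
      = 1,854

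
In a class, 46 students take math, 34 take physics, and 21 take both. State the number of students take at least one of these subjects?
59

Explanation: |A∪B| = |A|+|B|-|A∩B| = 46+34-21 = 59.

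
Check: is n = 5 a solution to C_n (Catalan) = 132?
C_5 = C(10,5)/(5+1) = 252/6 = 42, which does not equal 132.

Answer: No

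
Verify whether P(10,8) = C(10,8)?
False

Solution: P(10,8) = 1,814,400 but C(10,8) = 45; they differ by a factor of 8! = 40320, so the statement does not hold.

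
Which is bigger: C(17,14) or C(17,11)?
C(17,11)

C(17,14)=680, C(17,11)=12,376.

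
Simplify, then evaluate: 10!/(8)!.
90
This equals 10×9 = 90.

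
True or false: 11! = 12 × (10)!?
False

Reasoning: 11! = 11 × 10! = 39,916,800, but 12 × 10! = 43,545,600.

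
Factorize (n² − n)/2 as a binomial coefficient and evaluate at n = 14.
(n² − n)/2 = n(n−1)/2 = C(n,2). At n = 14: C(14,2) = 91.
Final answer: C(n,2); C(14,2) = 91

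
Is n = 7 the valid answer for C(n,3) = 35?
Yes

Explanation: C(7,3) = 7·6·5/3! = 210/6 = 35, which equals 35.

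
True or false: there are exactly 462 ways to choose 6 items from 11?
C(11,6) = 462.

Answer: True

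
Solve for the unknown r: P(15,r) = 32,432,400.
P(15,r) = 15·14·…·(15−r+1), a product of r factors. Multiplying down from 15: 15 = 15; 15·14 = 210; 15·14·13 = 2,730; 15·14·13·12 = 32,760; 15·14·13·12·11 = 360,360; 15·14·13·12·11·10 = 3,603,600; 15·14·13·12·11·10·9 = 32,432,400 ✓ (7 factors). So r = 7.

Answer: 7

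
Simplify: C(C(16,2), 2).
7,140
C(16,2) = 120, then C(120, 2) = 7,140.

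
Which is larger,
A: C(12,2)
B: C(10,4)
B

Explanation: A=C(12,2)=66, B=C(10,4)=210.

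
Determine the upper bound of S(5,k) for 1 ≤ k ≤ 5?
25

Working:
Row S(5,k) for k = 1..5 (via S(n,k) = k·S(n−1,k) + S(n−1,k−1)): 1, 15, 25, 10, 1. The row is unimodal; maximum at k = 3: 25.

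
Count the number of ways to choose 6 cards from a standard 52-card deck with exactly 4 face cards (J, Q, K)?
386,100

Working:
12 face cards and 40 non-face cards: C(12,4) × C(40,2) = 495 × 780 = 386,100.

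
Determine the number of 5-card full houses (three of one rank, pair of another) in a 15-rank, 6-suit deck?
Triple rank: 15. Triple suits: C(6,3)=20. Pair rank: 14. Pair suits: C(6,2)=15. Total: 63,000.

Answer: 63,000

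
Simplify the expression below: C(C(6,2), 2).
C(6,2) = 15, then C(15, 2) = 105.
Final answer: 105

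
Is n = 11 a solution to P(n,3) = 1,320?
No

Reasoning: P(11,3) = 11·10·9 = 990, which does not equal 1,320.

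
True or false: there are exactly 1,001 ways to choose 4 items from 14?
True

Working:
C(14,4) = 1,001.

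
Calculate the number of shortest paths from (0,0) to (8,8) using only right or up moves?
12,870
Choose 8 rights from 16 moves: C(16,8) = 12,870.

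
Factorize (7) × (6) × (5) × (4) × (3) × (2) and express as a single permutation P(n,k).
Product of 6 consecutive descending integers starting at 7: P(7,6) = 7!/1! = 5,040.
Final answer: P(7,6) = 7!/(1)!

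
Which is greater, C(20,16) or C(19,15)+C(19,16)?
Equal

Explanation: By Pascal's identity: C(20,16) = C(19,15)+C(19,16) = 4,845. Equal.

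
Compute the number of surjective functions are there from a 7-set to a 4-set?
Onto functions = 4! × S(7,4)
First compute S(7,4) via recurrence:
Using the Stirling recurrence: S(n,k) = k·S(n-1,k) + S(n-1,k-1)
S(7,4) = 4·S(6,4) + S(6,3)
         = 4·65 + 90
         = 260 + 90
         = 350
Then: 24 × 350 = 8,400
Final answer: 8,400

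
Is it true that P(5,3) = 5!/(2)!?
True
Permutation formula P(n,k) = n!/(n-k)!: 5!/2! = 120/2 = 60 = P(5,3). The statement holds.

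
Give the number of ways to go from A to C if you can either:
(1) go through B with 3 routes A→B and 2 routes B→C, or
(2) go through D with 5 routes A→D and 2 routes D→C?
16

Solution: Route via B: 3×2=6. Route via D: 5×2=10. Total: 16.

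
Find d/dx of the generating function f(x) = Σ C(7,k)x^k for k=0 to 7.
Σ k·C(7,k)x^(k-1) for k=1 to 7

Working:
Term-by-term differentiation gives Σ k·C(7,k)x^{k-1} for k=1 to 7.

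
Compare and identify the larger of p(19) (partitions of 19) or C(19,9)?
Pentagonal recurrence p(n) = p(n−1) + p(n−2) − p(n−5) − p(n−7) + …: p(19) = p(18) + p(17) − p(14) − p(12) + p(7) + p(4) = 385 + 297 − 135 − 77 + 15 + 5 = 490; C(19,9) = 92,378.
Final answer: C(19,9)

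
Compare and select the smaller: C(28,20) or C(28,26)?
C(28,26)

C(28,20)=3,108,105, C(28,26)=378.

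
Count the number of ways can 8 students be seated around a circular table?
Circular arrangements: (8-1)! = 5,040.

Answer: 5,040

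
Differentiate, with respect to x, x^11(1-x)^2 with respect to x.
Product rule: 11x^{10}(1-x)^{2} + x^11·(-2)(1-x)^{1}.

Answer: 11x^10(1-x)^2 - 2x^11(1-x)^1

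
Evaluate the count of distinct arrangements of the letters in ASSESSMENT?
75,600
Word has 10 letters (A=1, S=4, E=2, M=1, N=1, T=1). Arrangements: 10!/Π(k!) = 75,600.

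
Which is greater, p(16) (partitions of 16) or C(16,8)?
Pentagonal recurrence p(n) = p(n−1) + p(n−2) − p(n−5) − p(n−7) + …: p(16) = p(15) + p(14) − p(11) − p(9) + p(4) + p(1) = 176 + 135 − 56 − 30 + 5 + 1 = 231; C(16,8) = 12,870.

Answer: C(16,8)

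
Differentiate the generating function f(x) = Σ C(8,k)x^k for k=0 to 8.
Σ k·C(8,k)x^(k-1) for k=1 to 8

Term-by-term differentiation gives Σ k·C(8,k)x^{k-1} for k=1 to 8.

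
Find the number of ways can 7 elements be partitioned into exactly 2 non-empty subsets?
This equals S(7,2), the Stirling number of the 2nd kind.
Using the Stirling recurrence: S(n,k) = k·S(n-1,k) + S(n-1,k-1)
S(7,2) = 2·S(6,2) + S(6,1)
         = 2·31 + 1
         = 62 + 1
         = 63
Final answer: 63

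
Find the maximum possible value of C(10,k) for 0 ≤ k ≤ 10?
Maximum at k = 5: C(10,5) = 252.

Answer: 252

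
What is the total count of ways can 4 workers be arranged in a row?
24

Explanation: Arrangements of 4 distinct objects: 4! = 24.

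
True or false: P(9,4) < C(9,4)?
False

Solution: P(9,4) = 3,024 and C(9,4) = 126; P(n,r) = r! × C(n,r) so P > C whenever r ≥ 2.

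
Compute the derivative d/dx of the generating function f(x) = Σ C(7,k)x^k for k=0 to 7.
Σ k·C(7,k)x^(k-1) for k=1 to 7

Explanation: Term-by-term differentiation gives Σ k·C(7,k)x^{k-1} for k=1 to 7.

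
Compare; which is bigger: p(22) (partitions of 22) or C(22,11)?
Pentagonal recurrence p(n) = p(n−1) + p(n−2) − p(n−5) − p(n−7) + …: p(22) = p(21) + p(20) − p(17) − p(15) + p(10) + p(7) − p(0) = 792 + 627 − 297 − 176 + 42 + 15 − 1 = 1,002; C(22,11) = 705,432.
Final answer: C(22,11)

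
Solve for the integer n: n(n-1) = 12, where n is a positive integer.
4

n² − n − 12 = 0, so n = (1 ± √(1 + 4·12))/2 = (1 ± √49)/2 = (1 ± 7)/2, i.e. n = 4 or n = -3. Taking the positive root, n = 4 (check: 4×3 = 12).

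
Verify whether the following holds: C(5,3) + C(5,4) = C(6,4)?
True

Explanation: Pascal's identity: LHS = 10 + 5 = 15; RHS = C(6,4) = 15. Both sides agree, so the statement holds.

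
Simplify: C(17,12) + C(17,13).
8,568
By Pascal's identity: C(18,13) = 8,568.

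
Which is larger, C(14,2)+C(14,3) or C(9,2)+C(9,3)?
C(14,2)+C(14,3)
First=455, Second=120.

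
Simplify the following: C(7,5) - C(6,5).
C(7,5) - C(6,5) = C(6,4) = 15.

Answer: 15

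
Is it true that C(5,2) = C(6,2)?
False
LHS = C(5,2) = 10; RHS = C(6,2) = 15. 10 ≠ 15, so the statement does not hold.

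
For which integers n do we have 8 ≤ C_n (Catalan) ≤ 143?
4, 5, 6

Explanation: C_3=5; C_4=14; C_5=42; C_6=132; C_7=429. So valid n = 4, 5, 6.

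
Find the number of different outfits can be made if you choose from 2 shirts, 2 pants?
4

Explanation: By the multiplication principle: 2 × 2 = 4.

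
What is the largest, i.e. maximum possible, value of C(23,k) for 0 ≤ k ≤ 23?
Maximum at k = 11 or k = 12: C(23,11) = 1,352,078.
Final answer: 1,352,078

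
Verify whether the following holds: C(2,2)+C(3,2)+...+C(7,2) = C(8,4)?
Hockey stick identity gives Σ = C(8,3) = 56; RHS C(8,4) = 70.

Answer: False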